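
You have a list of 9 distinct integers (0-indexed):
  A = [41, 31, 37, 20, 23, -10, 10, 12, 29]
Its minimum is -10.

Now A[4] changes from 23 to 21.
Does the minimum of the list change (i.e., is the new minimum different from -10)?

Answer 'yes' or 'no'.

Answer: no

Derivation:
Old min = -10
Change: A[4] 23 -> 21
Changed element was NOT the min; min changes only if 21 < -10.
New min = -10; changed? no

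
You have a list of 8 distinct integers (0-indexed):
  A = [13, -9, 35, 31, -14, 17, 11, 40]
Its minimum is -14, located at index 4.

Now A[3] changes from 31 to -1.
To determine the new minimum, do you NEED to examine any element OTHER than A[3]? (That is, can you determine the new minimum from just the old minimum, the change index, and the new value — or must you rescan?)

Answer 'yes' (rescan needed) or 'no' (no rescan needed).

Answer: no

Derivation:
Old min = -14 at index 4
Change at index 3: 31 -> -1
Index 3 was NOT the min. New min = min(-14, -1). No rescan of other elements needed.
Needs rescan: no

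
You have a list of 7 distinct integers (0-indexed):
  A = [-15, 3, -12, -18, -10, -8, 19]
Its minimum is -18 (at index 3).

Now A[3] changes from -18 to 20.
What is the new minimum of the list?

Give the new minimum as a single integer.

Old min = -18 (at index 3)
Change: A[3] -18 -> 20
Changed element WAS the min. Need to check: is 20 still <= all others?
  Min of remaining elements: -15
  New min = min(20, -15) = -15

Answer: -15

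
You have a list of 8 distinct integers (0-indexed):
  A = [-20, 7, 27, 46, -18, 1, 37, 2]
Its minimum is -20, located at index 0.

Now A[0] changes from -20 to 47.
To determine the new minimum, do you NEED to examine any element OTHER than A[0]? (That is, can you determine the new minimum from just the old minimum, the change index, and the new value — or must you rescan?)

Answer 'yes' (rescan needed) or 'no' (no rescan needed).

Old min = -20 at index 0
Change at index 0: -20 -> 47
Index 0 WAS the min and new value 47 > old min -20. Must rescan other elements to find the new min.
Needs rescan: yes

Answer: yes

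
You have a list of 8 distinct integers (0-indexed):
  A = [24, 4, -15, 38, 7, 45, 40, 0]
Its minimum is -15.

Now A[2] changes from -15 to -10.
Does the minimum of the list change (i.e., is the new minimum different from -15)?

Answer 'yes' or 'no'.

Old min = -15
Change: A[2] -15 -> -10
Changed element was the min; new min must be rechecked.
New min = -10; changed? yes

Answer: yes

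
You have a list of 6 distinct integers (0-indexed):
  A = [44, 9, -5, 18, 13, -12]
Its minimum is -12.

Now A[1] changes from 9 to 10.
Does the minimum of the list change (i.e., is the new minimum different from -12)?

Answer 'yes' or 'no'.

Old min = -12
Change: A[1] 9 -> 10
Changed element was NOT the min; min changes only if 10 < -12.
New min = -12; changed? no

Answer: no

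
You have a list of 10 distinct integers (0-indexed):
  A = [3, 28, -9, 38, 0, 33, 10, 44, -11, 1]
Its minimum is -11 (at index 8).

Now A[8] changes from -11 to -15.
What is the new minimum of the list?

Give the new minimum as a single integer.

Answer: -15

Derivation:
Old min = -11 (at index 8)
Change: A[8] -11 -> -15
Changed element WAS the min. Need to check: is -15 still <= all others?
  Min of remaining elements: -9
  New min = min(-15, -9) = -15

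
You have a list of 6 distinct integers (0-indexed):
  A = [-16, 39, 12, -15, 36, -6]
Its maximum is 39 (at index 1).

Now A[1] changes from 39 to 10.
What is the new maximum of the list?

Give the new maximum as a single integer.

Answer: 36

Derivation:
Old max = 39 (at index 1)
Change: A[1] 39 -> 10
Changed element WAS the max -> may need rescan.
  Max of remaining elements: 36
  New max = max(10, 36) = 36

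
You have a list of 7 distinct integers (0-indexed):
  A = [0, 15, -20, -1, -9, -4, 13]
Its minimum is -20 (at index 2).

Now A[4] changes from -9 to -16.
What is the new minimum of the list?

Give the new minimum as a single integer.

Answer: -20

Derivation:
Old min = -20 (at index 2)
Change: A[4] -9 -> -16
Changed element was NOT the old min.
  New min = min(old_min, new_val) = min(-20, -16) = -20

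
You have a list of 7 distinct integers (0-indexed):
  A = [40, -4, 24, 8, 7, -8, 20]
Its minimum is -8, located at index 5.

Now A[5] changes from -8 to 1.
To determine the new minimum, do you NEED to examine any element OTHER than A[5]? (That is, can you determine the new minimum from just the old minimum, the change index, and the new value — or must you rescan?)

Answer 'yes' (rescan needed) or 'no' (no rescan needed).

Answer: yes

Derivation:
Old min = -8 at index 5
Change at index 5: -8 -> 1
Index 5 WAS the min and new value 1 > old min -8. Must rescan other elements to find the new min.
Needs rescan: yes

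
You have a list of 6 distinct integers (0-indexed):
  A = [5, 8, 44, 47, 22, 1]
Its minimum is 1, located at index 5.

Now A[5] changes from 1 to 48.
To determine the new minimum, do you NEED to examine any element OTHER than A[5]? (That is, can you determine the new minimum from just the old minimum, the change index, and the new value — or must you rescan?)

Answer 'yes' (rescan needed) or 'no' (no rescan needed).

Old min = 1 at index 5
Change at index 5: 1 -> 48
Index 5 WAS the min and new value 48 > old min 1. Must rescan other elements to find the new min.
Needs rescan: yes

Answer: yes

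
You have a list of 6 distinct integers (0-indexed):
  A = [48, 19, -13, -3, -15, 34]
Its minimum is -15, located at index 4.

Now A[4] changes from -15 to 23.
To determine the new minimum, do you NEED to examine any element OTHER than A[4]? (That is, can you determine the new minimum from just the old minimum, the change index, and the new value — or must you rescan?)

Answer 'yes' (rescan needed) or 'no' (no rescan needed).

Answer: yes

Derivation:
Old min = -15 at index 4
Change at index 4: -15 -> 23
Index 4 WAS the min and new value 23 > old min -15. Must rescan other elements to find the new min.
Needs rescan: yes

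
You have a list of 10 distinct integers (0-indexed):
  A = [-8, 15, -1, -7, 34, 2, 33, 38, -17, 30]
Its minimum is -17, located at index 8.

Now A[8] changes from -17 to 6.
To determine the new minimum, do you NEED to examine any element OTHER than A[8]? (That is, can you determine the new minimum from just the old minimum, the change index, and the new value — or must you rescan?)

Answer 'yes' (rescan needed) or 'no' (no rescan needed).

Old min = -17 at index 8
Change at index 8: -17 -> 6
Index 8 WAS the min and new value 6 > old min -17. Must rescan other elements to find the new min.
Needs rescan: yes

Answer: yes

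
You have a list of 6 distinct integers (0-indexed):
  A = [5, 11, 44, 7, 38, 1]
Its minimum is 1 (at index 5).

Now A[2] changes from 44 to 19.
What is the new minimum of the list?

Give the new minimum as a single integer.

Answer: 1

Derivation:
Old min = 1 (at index 5)
Change: A[2] 44 -> 19
Changed element was NOT the old min.
  New min = min(old_min, new_val) = min(1, 19) = 1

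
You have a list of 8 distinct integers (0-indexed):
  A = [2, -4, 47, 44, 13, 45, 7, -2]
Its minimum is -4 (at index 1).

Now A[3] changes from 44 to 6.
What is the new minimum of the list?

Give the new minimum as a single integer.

Old min = -4 (at index 1)
Change: A[3] 44 -> 6
Changed element was NOT the old min.
  New min = min(old_min, new_val) = min(-4, 6) = -4

Answer: -4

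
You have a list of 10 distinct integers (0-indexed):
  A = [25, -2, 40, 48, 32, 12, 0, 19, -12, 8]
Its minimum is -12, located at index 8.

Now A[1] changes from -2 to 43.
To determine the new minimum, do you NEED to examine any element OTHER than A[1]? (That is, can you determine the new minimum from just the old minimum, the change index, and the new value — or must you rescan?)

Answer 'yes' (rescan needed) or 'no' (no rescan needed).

Old min = -12 at index 8
Change at index 1: -2 -> 43
Index 1 was NOT the min. New min = min(-12, 43). No rescan of other elements needed.
Needs rescan: no

Answer: no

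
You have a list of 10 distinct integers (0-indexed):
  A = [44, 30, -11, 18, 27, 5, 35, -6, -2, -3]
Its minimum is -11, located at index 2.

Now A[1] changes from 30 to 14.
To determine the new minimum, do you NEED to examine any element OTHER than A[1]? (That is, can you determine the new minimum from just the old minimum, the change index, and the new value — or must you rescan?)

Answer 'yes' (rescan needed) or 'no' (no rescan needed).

Answer: no

Derivation:
Old min = -11 at index 2
Change at index 1: 30 -> 14
Index 1 was NOT the min. New min = min(-11, 14). No rescan of other elements needed.
Needs rescan: no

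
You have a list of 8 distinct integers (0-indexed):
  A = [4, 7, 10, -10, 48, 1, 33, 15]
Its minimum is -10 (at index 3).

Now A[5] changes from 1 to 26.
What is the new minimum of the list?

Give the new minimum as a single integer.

Old min = -10 (at index 3)
Change: A[5] 1 -> 26
Changed element was NOT the old min.
  New min = min(old_min, new_val) = min(-10, 26) = -10

Answer: -10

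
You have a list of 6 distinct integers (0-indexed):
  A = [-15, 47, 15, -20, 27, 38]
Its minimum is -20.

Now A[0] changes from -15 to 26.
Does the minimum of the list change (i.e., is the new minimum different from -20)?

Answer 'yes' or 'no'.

Answer: no

Derivation:
Old min = -20
Change: A[0] -15 -> 26
Changed element was NOT the min; min changes only if 26 < -20.
New min = -20; changed? no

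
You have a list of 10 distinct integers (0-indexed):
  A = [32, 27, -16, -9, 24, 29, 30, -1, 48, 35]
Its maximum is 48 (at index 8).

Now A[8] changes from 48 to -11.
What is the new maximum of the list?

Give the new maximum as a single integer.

Old max = 48 (at index 8)
Change: A[8] 48 -> -11
Changed element WAS the max -> may need rescan.
  Max of remaining elements: 35
  New max = max(-11, 35) = 35

Answer: 35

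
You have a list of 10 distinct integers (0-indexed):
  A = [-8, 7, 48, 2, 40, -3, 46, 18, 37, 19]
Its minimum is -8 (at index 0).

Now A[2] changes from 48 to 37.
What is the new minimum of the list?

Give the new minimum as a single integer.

Old min = -8 (at index 0)
Change: A[2] 48 -> 37
Changed element was NOT the old min.
  New min = min(old_min, new_val) = min(-8, 37) = -8

Answer: -8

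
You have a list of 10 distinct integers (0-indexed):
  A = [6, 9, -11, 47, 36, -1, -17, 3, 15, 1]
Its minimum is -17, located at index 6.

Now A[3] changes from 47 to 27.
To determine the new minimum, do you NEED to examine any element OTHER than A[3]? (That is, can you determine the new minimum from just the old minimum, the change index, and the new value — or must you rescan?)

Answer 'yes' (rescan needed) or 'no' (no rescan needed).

Answer: no

Derivation:
Old min = -17 at index 6
Change at index 3: 47 -> 27
Index 3 was NOT the min. New min = min(-17, 27). No rescan of other elements needed.
Needs rescan: no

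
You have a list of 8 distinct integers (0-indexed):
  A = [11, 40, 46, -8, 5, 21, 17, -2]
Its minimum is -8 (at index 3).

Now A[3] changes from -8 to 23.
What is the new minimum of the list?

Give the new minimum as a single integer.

Answer: -2

Derivation:
Old min = -8 (at index 3)
Change: A[3] -8 -> 23
Changed element WAS the min. Need to check: is 23 still <= all others?
  Min of remaining elements: -2
  New min = min(23, -2) = -2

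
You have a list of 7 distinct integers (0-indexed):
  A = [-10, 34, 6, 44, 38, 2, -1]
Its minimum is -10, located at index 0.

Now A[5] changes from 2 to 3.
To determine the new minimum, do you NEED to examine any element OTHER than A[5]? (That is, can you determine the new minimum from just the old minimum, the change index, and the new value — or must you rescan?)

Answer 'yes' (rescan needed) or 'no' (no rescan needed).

Old min = -10 at index 0
Change at index 5: 2 -> 3
Index 5 was NOT the min. New min = min(-10, 3). No rescan of other elements needed.
Needs rescan: no

Answer: no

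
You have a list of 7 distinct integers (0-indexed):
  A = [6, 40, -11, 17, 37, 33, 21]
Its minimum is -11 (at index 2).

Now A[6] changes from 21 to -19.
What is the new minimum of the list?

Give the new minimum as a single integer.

Answer: -19

Derivation:
Old min = -11 (at index 2)
Change: A[6] 21 -> -19
Changed element was NOT the old min.
  New min = min(old_min, new_val) = min(-11, -19) = -19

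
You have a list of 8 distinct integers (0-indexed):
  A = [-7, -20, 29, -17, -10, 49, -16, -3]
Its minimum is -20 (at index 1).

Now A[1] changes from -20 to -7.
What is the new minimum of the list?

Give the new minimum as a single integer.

Old min = -20 (at index 1)
Change: A[1] -20 -> -7
Changed element WAS the min. Need to check: is -7 still <= all others?
  Min of remaining elements: -17
  New min = min(-7, -17) = -17

Answer: -17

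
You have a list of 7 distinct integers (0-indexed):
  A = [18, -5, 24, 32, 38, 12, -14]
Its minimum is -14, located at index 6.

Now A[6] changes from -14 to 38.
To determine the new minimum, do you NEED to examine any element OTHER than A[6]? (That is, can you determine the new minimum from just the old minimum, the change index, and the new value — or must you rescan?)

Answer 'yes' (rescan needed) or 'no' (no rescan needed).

Old min = -14 at index 6
Change at index 6: -14 -> 38
Index 6 WAS the min and new value 38 > old min -14. Must rescan other elements to find the new min.
Needs rescan: yes

Answer: yes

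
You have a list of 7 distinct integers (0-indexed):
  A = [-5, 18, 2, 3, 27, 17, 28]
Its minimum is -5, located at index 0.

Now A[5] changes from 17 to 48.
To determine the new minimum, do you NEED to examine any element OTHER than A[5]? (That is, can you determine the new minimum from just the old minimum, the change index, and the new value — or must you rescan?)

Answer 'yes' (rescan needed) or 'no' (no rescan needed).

Answer: no

Derivation:
Old min = -5 at index 0
Change at index 5: 17 -> 48
Index 5 was NOT the min. New min = min(-5, 48). No rescan of other elements needed.
Needs rescan: no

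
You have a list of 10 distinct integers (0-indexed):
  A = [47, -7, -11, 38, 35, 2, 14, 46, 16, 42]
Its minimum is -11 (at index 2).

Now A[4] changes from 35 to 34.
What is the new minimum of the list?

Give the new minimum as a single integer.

Old min = -11 (at index 2)
Change: A[4] 35 -> 34
Changed element was NOT the old min.
  New min = min(old_min, new_val) = min(-11, 34) = -11

Answer: -11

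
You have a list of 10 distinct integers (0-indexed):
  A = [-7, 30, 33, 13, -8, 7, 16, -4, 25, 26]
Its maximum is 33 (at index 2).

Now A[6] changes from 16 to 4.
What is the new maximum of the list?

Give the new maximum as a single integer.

Answer: 33

Derivation:
Old max = 33 (at index 2)
Change: A[6] 16 -> 4
Changed element was NOT the old max.
  New max = max(old_max, new_val) = max(33, 4) = 33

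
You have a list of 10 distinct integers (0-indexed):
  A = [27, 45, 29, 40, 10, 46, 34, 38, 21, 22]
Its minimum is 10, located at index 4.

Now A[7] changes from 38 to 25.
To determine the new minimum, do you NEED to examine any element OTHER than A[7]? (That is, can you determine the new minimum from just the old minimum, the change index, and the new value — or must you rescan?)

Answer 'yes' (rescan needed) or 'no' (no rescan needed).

Old min = 10 at index 4
Change at index 7: 38 -> 25
Index 7 was NOT the min. New min = min(10, 25). No rescan of other elements needed.
Needs rescan: no

Answer: no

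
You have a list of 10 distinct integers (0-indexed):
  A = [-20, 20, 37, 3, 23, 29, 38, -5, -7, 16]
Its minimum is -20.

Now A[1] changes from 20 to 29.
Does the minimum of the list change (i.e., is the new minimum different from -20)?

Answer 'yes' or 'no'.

Old min = -20
Change: A[1] 20 -> 29
Changed element was NOT the min; min changes only if 29 < -20.
New min = -20; changed? no

Answer: no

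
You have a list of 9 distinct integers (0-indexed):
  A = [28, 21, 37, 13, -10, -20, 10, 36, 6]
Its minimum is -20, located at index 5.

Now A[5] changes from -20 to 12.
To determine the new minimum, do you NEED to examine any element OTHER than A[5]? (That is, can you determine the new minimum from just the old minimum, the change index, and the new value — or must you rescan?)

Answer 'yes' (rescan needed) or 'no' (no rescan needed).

Old min = -20 at index 5
Change at index 5: -20 -> 12
Index 5 WAS the min and new value 12 > old min -20. Must rescan other elements to find the new min.
Needs rescan: yes

Answer: yes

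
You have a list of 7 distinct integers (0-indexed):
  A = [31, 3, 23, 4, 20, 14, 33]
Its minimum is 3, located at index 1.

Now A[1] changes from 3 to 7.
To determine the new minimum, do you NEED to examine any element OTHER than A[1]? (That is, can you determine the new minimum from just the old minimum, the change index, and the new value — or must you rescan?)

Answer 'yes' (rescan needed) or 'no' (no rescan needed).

Answer: yes

Derivation:
Old min = 3 at index 1
Change at index 1: 3 -> 7
Index 1 WAS the min and new value 7 > old min 3. Must rescan other elements to find the new min.
Needs rescan: yes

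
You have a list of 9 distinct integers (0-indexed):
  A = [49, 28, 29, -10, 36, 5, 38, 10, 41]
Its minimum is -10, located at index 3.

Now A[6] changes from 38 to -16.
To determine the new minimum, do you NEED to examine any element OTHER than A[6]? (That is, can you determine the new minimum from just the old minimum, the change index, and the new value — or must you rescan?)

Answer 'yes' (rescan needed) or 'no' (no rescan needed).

Old min = -10 at index 3
Change at index 6: 38 -> -16
Index 6 was NOT the min. New min = min(-10, -16). No rescan of other elements needed.
Needs rescan: no

Answer: no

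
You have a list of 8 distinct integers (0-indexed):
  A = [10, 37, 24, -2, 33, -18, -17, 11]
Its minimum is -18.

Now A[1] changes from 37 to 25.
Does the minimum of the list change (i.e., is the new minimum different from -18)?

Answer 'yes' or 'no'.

Old min = -18
Change: A[1] 37 -> 25
Changed element was NOT the min; min changes only if 25 < -18.
New min = -18; changed? no

Answer: no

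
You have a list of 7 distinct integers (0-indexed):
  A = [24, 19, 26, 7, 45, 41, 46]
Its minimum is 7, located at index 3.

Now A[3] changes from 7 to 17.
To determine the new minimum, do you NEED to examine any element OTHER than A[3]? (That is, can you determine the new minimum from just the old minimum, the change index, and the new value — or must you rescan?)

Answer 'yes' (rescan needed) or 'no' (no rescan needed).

Old min = 7 at index 3
Change at index 3: 7 -> 17
Index 3 WAS the min and new value 17 > old min 7. Must rescan other elements to find the new min.
Needs rescan: yes

Answer: yes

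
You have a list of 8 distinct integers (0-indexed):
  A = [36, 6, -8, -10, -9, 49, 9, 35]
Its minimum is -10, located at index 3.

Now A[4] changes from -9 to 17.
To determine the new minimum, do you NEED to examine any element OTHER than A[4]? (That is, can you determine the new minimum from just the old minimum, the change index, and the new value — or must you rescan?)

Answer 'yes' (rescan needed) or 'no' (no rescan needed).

Old min = -10 at index 3
Change at index 4: -9 -> 17
Index 4 was NOT the min. New min = min(-10, 17). No rescan of other elements needed.
Needs rescan: no

Answer: no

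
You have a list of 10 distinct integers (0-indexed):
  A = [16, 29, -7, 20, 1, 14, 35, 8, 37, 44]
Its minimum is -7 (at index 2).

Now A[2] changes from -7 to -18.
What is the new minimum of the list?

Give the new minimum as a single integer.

Answer: -18

Derivation:
Old min = -7 (at index 2)
Change: A[2] -7 -> -18
Changed element WAS the min. Need to check: is -18 still <= all others?
  Min of remaining elements: 1
  New min = min(-18, 1) = -18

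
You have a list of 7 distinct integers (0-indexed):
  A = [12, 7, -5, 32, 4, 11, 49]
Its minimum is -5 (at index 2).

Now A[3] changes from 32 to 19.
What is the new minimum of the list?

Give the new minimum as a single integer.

Answer: -5

Derivation:
Old min = -5 (at index 2)
Change: A[3] 32 -> 19
Changed element was NOT the old min.
  New min = min(old_min, new_val) = min(-5, 19) = -5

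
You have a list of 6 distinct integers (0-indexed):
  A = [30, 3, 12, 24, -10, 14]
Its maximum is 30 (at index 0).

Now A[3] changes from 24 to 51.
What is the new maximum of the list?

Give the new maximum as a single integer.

Old max = 30 (at index 0)
Change: A[3] 24 -> 51
Changed element was NOT the old max.
  New max = max(old_max, new_val) = max(30, 51) = 51

Answer: 51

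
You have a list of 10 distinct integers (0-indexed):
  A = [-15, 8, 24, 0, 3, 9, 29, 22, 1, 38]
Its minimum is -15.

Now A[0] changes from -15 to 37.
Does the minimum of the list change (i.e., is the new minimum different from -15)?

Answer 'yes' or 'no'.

Answer: yes

Derivation:
Old min = -15
Change: A[0] -15 -> 37
Changed element was the min; new min must be rechecked.
New min = 0; changed? yes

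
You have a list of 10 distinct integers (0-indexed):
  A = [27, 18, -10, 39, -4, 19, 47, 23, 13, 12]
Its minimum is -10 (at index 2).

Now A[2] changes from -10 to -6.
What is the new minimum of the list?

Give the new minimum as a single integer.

Old min = -10 (at index 2)
Change: A[2] -10 -> -6
Changed element WAS the min. Need to check: is -6 still <= all others?
  Min of remaining elements: -4
  New min = min(-6, -4) = -6

Answer: -6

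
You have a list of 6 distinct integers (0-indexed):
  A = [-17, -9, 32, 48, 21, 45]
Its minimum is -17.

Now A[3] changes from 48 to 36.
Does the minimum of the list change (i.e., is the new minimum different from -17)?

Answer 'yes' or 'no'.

Old min = -17
Change: A[3] 48 -> 36
Changed element was NOT the min; min changes only if 36 < -17.
New min = -17; changed? no

Answer: no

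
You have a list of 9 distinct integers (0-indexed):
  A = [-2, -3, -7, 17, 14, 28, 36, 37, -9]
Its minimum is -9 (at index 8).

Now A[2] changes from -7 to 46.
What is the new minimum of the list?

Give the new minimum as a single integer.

Old min = -9 (at index 8)
Change: A[2] -7 -> 46
Changed element was NOT the old min.
  New min = min(old_min, new_val) = min(-9, 46) = -9

Answer: -9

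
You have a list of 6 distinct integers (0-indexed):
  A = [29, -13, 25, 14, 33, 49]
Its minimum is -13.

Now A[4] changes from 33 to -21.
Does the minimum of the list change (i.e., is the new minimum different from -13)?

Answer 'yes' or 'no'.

Old min = -13
Change: A[4] 33 -> -21
Changed element was NOT the min; min changes only if -21 < -13.
New min = -21; changed? yes

Answer: yes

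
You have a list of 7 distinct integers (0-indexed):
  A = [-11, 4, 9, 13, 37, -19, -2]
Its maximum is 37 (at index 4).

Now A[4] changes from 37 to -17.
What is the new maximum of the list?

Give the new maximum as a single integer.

Old max = 37 (at index 4)
Change: A[4] 37 -> -17
Changed element WAS the max -> may need rescan.
  Max of remaining elements: 13
  New max = max(-17, 13) = 13

Answer: 13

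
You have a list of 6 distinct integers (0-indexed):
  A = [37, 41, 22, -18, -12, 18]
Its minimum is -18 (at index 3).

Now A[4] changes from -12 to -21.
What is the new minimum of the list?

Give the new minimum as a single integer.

Answer: -21

Derivation:
Old min = -18 (at index 3)
Change: A[4] -12 -> -21
Changed element was NOT the old min.
  New min = min(old_min, new_val) = min(-18, -21) = -21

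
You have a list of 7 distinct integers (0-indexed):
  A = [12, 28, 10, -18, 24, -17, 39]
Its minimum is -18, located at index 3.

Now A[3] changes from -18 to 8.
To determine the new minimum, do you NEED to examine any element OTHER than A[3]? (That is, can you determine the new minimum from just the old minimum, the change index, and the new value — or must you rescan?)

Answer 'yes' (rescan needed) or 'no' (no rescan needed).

Answer: yes

Derivation:
Old min = -18 at index 3
Change at index 3: -18 -> 8
Index 3 WAS the min and new value 8 > old min -18. Must rescan other elements to find the new min.
Needs rescan: yes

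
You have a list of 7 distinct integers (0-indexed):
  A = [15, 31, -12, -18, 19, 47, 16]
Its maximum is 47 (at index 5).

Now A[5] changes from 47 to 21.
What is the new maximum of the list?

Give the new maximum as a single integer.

Answer: 31

Derivation:
Old max = 47 (at index 5)
Change: A[5] 47 -> 21
Changed element WAS the max -> may need rescan.
  Max of remaining elements: 31
  New max = max(21, 31) = 31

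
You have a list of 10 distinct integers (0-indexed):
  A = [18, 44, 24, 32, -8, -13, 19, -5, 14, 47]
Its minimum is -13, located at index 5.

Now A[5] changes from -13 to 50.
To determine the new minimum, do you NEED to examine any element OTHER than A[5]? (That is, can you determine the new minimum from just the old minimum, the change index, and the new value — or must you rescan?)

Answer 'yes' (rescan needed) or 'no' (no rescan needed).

Old min = -13 at index 5
Change at index 5: -13 -> 50
Index 5 WAS the min and new value 50 > old min -13. Must rescan other elements to find the new min.
Needs rescan: yes

Answer: yes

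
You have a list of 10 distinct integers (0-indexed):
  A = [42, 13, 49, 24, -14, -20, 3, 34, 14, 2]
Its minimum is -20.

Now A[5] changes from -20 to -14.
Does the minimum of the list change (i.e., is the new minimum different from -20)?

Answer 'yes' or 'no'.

Answer: yes

Derivation:
Old min = -20
Change: A[5] -20 -> -14
Changed element was the min; new min must be rechecked.
New min = -14; changed? yes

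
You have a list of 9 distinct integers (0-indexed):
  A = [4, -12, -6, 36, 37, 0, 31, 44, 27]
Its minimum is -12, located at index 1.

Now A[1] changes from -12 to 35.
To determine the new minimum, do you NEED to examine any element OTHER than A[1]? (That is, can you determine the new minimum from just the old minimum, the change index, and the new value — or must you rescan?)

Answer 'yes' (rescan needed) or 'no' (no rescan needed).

Old min = -12 at index 1
Change at index 1: -12 -> 35
Index 1 WAS the min and new value 35 > old min -12. Must rescan other elements to find the new min.
Needs rescan: yes

Answer: yes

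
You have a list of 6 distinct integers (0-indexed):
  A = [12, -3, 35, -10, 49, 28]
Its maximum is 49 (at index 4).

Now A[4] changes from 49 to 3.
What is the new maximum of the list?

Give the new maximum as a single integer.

Old max = 49 (at index 4)
Change: A[4] 49 -> 3
Changed element WAS the max -> may need rescan.
  Max of remaining elements: 35
  New max = max(3, 35) = 35

Answer: 35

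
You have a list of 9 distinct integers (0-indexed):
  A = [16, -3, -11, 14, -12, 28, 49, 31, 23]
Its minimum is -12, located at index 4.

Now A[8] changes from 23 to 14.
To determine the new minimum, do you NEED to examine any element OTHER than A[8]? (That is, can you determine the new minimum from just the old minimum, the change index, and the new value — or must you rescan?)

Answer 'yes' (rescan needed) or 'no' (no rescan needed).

Answer: no

Derivation:
Old min = -12 at index 4
Change at index 8: 23 -> 14
Index 8 was NOT the min. New min = min(-12, 14). No rescan of other elements needed.
Needs rescan: no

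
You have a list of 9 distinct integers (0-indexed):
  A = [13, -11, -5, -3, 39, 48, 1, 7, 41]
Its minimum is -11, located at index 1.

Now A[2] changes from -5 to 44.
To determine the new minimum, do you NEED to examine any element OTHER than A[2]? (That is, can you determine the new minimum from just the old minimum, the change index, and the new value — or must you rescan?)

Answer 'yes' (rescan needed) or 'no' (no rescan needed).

Old min = -11 at index 1
Change at index 2: -5 -> 44
Index 2 was NOT the min. New min = min(-11, 44). No rescan of other elements needed.
Needs rescan: no

Answer: no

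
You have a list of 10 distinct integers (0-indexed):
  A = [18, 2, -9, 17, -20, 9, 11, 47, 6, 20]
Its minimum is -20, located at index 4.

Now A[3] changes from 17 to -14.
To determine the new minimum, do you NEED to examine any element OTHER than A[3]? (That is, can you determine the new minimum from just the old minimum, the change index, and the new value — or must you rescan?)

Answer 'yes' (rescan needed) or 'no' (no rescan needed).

Old min = -20 at index 4
Change at index 3: 17 -> -14
Index 3 was NOT the min. New min = min(-20, -14). No rescan of other elements needed.
Needs rescan: no

Answer: no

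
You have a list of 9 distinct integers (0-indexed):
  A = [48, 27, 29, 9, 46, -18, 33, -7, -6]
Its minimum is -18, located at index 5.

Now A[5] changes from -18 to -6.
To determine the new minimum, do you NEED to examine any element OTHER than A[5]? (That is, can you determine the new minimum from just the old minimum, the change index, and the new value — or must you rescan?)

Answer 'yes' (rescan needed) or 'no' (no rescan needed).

Answer: yes

Derivation:
Old min = -18 at index 5
Change at index 5: -18 -> -6
Index 5 WAS the min and new value -6 > old min -18. Must rescan other elements to find the new min.
Needs rescan: yes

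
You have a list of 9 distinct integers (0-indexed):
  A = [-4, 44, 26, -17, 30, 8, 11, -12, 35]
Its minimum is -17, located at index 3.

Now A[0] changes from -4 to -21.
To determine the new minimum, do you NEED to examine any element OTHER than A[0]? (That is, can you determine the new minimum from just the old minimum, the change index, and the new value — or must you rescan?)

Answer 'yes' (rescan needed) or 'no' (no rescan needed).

Old min = -17 at index 3
Change at index 0: -4 -> -21
Index 0 was NOT the min. New min = min(-17, -21). No rescan of other elements needed.
Needs rescan: no

Answer: no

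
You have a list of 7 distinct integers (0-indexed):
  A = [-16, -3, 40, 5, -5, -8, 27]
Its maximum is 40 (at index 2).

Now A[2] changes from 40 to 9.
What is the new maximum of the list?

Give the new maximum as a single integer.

Answer: 27

Derivation:
Old max = 40 (at index 2)
Change: A[2] 40 -> 9
Changed element WAS the max -> may need rescan.
  Max of remaining elements: 27
  New max = max(9, 27) = 27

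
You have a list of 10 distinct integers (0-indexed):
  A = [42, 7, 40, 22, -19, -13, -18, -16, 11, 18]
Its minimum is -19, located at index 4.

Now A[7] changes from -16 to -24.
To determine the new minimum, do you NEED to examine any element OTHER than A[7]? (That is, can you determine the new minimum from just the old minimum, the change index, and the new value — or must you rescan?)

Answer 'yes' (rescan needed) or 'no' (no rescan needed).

Answer: no

Derivation:
Old min = -19 at index 4
Change at index 7: -16 -> -24
Index 7 was NOT the min. New min = min(-19, -24). No rescan of other elements needed.
Needs rescan: no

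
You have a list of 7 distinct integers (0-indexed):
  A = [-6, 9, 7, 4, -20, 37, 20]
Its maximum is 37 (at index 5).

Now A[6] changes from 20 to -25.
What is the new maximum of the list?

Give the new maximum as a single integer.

Old max = 37 (at index 5)
Change: A[6] 20 -> -25
Changed element was NOT the old max.
  New max = max(old_max, new_val) = max(37, -25) = 37

Answer: 37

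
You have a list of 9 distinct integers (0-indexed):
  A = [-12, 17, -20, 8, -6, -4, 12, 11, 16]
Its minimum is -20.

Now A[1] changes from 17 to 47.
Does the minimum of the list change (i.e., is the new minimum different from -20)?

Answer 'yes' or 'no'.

Answer: no

Derivation:
Old min = -20
Change: A[1] 17 -> 47
Changed element was NOT the min; min changes only if 47 < -20.
New min = -20; changed? no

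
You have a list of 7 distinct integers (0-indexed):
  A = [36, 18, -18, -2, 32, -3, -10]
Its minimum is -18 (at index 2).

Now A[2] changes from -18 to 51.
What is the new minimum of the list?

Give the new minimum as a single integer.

Old min = -18 (at index 2)
Change: A[2] -18 -> 51
Changed element WAS the min. Need to check: is 51 still <= all others?
  Min of remaining elements: -10
  New min = min(51, -10) = -10

Answer: -10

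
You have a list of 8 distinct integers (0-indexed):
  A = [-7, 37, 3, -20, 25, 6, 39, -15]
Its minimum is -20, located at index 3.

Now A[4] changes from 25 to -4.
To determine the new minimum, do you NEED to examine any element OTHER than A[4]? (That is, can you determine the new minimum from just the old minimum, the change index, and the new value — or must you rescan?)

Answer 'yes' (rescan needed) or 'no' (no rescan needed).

Old min = -20 at index 3
Change at index 4: 25 -> -4
Index 4 was NOT the min. New min = min(-20, -4). No rescan of other elements needed.
Needs rescan: no

Answer: no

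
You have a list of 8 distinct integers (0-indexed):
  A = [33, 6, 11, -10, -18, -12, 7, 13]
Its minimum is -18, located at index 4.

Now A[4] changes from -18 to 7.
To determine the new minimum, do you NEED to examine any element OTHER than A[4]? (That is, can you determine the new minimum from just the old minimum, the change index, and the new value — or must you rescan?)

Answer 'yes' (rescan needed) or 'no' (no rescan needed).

Answer: yes

Derivation:
Old min = -18 at index 4
Change at index 4: -18 -> 7
Index 4 WAS the min and new value 7 > old min -18. Must rescan other elements to find the new min.
Needs rescan: yes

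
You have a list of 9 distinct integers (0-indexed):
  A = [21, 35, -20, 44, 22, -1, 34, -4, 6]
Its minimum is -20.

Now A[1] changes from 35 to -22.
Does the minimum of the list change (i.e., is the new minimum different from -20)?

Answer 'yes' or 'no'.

Answer: yes

Derivation:
Old min = -20
Change: A[1] 35 -> -22
Changed element was NOT the min; min changes only if -22 < -20.
New min = -22; changed? yes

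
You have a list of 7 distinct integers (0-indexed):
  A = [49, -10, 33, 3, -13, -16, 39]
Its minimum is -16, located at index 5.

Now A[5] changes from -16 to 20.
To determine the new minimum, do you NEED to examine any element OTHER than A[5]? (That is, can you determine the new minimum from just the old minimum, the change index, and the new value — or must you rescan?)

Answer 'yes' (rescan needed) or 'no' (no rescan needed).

Answer: yes

Derivation:
Old min = -16 at index 5
Change at index 5: -16 -> 20
Index 5 WAS the min and new value 20 > old min -16. Must rescan other elements to find the new min.
Needs rescan: yes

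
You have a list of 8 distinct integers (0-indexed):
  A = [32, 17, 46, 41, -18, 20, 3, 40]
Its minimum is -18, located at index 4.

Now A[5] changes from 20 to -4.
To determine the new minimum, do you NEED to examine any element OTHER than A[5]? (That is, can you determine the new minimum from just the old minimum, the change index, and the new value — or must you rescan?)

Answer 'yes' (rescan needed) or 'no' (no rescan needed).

Answer: no

Derivation:
Old min = -18 at index 4
Change at index 5: 20 -> -4
Index 5 was NOT the min. New min = min(-18, -4). No rescan of other elements needed.
Needs rescan: no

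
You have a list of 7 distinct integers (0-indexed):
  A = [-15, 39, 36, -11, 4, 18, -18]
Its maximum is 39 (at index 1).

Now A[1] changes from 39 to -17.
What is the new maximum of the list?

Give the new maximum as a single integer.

Old max = 39 (at index 1)
Change: A[1] 39 -> -17
Changed element WAS the max -> may need rescan.
  Max of remaining elements: 36
  New max = max(-17, 36) = 36

Answer: 36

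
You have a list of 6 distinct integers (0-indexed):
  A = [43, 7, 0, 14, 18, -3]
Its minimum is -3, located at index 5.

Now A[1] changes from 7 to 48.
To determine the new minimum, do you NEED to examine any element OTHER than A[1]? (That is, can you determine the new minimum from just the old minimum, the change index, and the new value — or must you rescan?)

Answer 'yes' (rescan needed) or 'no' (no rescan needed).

Old min = -3 at index 5
Change at index 1: 7 -> 48
Index 1 was NOT the min. New min = min(-3, 48). No rescan of other elements needed.
Needs rescan: no

Answer: no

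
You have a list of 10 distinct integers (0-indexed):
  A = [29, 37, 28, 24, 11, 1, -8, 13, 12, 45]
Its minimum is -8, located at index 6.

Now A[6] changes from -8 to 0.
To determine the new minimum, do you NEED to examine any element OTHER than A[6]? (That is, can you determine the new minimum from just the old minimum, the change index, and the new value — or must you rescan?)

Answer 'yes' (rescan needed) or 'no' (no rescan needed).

Old min = -8 at index 6
Change at index 6: -8 -> 0
Index 6 WAS the min and new value 0 > old min -8. Must rescan other elements to find the new min.
Needs rescan: yes

Answer: yes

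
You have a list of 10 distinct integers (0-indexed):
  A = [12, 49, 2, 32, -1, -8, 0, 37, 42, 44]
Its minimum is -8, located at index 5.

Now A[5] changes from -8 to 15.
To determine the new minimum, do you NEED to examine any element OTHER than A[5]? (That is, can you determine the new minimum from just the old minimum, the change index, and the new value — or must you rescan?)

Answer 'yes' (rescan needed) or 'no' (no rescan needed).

Answer: yes

Derivation:
Old min = -8 at index 5
Change at index 5: -8 -> 15
Index 5 WAS the min and new value 15 > old min -8. Must rescan other elements to find the new min.
Needs rescan: yes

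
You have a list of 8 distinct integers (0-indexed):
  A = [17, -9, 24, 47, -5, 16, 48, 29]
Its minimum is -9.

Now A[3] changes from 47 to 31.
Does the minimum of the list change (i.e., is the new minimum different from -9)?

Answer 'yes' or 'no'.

Old min = -9
Change: A[3] 47 -> 31
Changed element was NOT the min; min changes only if 31 < -9.
New min = -9; changed? no

Answer: no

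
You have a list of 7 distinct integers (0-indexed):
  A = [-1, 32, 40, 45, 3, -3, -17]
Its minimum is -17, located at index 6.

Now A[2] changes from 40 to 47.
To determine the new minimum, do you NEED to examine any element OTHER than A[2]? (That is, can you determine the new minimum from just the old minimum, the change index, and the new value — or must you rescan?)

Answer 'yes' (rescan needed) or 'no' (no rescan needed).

Answer: no

Derivation:
Old min = -17 at index 6
Change at index 2: 40 -> 47
Index 2 was NOT the min. New min = min(-17, 47). No rescan of other elements needed.
Needs rescan: no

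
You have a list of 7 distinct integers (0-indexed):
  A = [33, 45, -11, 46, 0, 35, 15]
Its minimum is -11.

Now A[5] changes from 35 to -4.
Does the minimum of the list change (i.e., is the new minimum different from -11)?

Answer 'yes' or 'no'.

Answer: no

Derivation:
Old min = -11
Change: A[5] 35 -> -4
Changed element was NOT the min; min changes only if -4 < -11.
New min = -11; changed? no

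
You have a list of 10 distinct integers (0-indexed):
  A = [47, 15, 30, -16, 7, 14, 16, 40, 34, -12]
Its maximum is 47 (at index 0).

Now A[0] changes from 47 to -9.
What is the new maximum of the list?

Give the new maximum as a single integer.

Old max = 47 (at index 0)
Change: A[0] 47 -> -9
Changed element WAS the max -> may need rescan.
  Max of remaining elements: 40
  New max = max(-9, 40) = 40

Answer: 40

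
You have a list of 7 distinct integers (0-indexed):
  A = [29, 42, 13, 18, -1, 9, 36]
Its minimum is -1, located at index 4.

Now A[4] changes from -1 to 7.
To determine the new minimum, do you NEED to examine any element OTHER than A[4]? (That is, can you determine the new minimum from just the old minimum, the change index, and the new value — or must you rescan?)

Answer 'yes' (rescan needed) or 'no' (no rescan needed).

Answer: yes

Derivation:
Old min = -1 at index 4
Change at index 4: -1 -> 7
Index 4 WAS the min and new value 7 > old min -1. Must rescan other elements to find the new min.
Needs rescan: yes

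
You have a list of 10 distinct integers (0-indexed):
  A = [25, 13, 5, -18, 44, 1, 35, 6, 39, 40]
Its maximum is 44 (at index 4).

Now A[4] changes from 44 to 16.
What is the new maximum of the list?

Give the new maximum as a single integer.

Old max = 44 (at index 4)
Change: A[4] 44 -> 16
Changed element WAS the max -> may need rescan.
  Max of remaining elements: 40
  New max = max(16, 40) = 40

Answer: 40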